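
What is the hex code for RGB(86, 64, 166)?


R = 86 → 56 (hex)
G = 64 → 40 (hex)
B = 166 → A6 (hex)
Hex = #5640A6


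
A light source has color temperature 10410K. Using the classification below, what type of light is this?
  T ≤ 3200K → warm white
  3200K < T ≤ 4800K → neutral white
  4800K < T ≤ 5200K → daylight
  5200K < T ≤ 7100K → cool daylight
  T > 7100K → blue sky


Temperature: 10410K
10410K > 7100K → blue sky
Classification: blue sky


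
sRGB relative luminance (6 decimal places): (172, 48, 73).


Linearize each channel (sRGB transfer function): c = v/255; c_lin = c/12.92 if c ≤ 0.04045, else ((c+0.055)/1.055)^2.4
  R: 172/255 ≈ 0.674510 > 0.04045 → ((0.674510+0.055)/1.055)^2.4 ≈ 0.412543
  G: 48/255 ≈ 0.188235 > 0.04045 → ((0.188235+0.055)/1.055)^2.4 ≈ 0.029557
  B: 73/255 ≈ 0.286275 > 0.04045 → ((0.286275+0.055)/1.055)^2.4 ≈ 0.066626
R_lin = 0.412543, G_lin = 0.029557, B_lin = 0.066626
L = 0.2126×R + 0.7152×G + 0.0722×B
L = 0.2126×0.412543 + 0.7152×0.029557 + 0.0722×0.066626
L ≈ 0.113656


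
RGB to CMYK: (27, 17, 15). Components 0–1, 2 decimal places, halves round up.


R'=27/255≈0.1059, G'=17/255≈0.0667, B'=15/255≈0.0588
K = 1 - max(R',G',B') = 1 - 27/255 = 228/255 = 0.89411… → 0.89
(1-R'-K)/(1-K) simplifies to (max-R)/max with max = 27:
C = (27-27)/27 = 0/27 = 0 → 0.00
M = (27-17)/27 = 10/27 = 0.37037… → 0.37
Y = (27-15)/27 = 12/27 = 0.44444… → 0.44
= CMYK(0.00, 0.37, 0.44, 0.89)


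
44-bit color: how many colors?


Colors = 2^bits = 2^44
= 17,592,186,044,416 colors


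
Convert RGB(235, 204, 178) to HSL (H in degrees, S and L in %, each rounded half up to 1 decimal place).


Normalize: R'=235/255≈0.9216, G'=204/255≈0.8000, B'=178/255≈0.6980
Max=235/255, Min=178/255, Δ=Max-Min=57/255
L = (Max+Min)/2 = (235+178)/510 = 413/510 = 0.80980… → L = 81.0%
L > 0.5 → S = Δ/(2-Max-Min) = 57/(510-235-178) = 57/97 = 0.58762… → S = 58.8%
(the 1/255 factors cancel in S and H, so raw channel differences can be used)
Max is R' → H = 60 × (((G-B)/Δ) mod 6) = 60 × (((204-178)/57) mod 6)
  26/57 = 0.4561…
  H = 60 × 0.4561… = 27.368…° → H = 27.4°
= HSL(27.4°, 58.8%, 81.0%)


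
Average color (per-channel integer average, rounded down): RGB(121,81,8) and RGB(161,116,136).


Midpoint: each channel = ⌊(C₁+C₂)/2⌋
R: ⌊(121+161)/2⌋ = 141
G: ⌊(81+116)/2⌋ = 98
B: ⌊(8+136)/2⌋ = 72
= RGB(141, 98, 72)


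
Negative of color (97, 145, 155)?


Invert: (255-R, 255-G, 255-B)
R: 255-97 = 158
G: 255-145 = 110
B: 255-155 = 100
= RGB(158, 110, 100)


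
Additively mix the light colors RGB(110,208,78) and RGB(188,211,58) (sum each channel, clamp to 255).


Additive: each channel = min(255, C₁+C₂)
R: 110+188 = 298 → 255
G: 208+211 = 419 → 255
B: 78+58 = 136 → 136
= RGB(255, 255, 136)


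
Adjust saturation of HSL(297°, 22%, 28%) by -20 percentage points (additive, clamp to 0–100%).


Original S = 22%
Adjustment = -20 percentage points
New S = 22 + (-20) = 2
Clamp to [0, 100] → 2
= HSL(297°, 2%, 28%)


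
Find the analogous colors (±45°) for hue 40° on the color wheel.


Base hue: 40°
Left analog: (40 - 45) mod 360 = 355°
Right analog: (40 + 45) mod 360 = 85°
Analogous hues = 355° and 85°


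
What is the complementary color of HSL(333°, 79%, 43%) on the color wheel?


Complement = opposite side of color wheel = hue + 180°
H' = (333 + 180) mod 360 = 153°
S and L unchanged.
= HSL(153°, 79%, 43%)


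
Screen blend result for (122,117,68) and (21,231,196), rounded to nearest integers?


Screen: C = 255 - (255-A)×(255-B)/255, rounded to nearest integer
R: 255 - (255-122)×(255-21)/255 = 255 - 31122/255 ≈ 255 - 122.047 = 132.953 → 133
G: 255 - (255-117)×(255-231)/255 = 255 - 3312/255 ≈ 255 - 12.988 = 242.012 → 242
B: 255 - (255-68)×(255-196)/255 = 255 - 11033/255 ≈ 255 - 43.267 = 211.733 → 212
= RGB(133, 242, 212)


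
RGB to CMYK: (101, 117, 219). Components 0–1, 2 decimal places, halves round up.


R'=101/255≈0.3961, G'=117/255≈0.4588, B'=219/255≈0.8588
K = 1 - max(R',G',B') = 1 - 219/255 = 36/255 = 0.14117… → 0.14
(1-R'-K)/(1-K) simplifies to (max-R)/max with max = 219:
C = (219-101)/219 = 118/219 = 0.53881… → 0.54
M = (219-117)/219 = 102/219 = 0.46575… → 0.47
Y = (219-219)/219 = 0/219 = 0 → 0.00
= CMYK(0.54, 0.47, 0.00, 0.14)


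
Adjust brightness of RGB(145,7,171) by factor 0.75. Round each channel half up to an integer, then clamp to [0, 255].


Multiply each channel by 0.75, round half up, clamp to [0, 255]
R: 145×0.75 = 108.75 → round → 109
G: 7×0.75 = 5.25 → round → 5
B: 171×0.75 = 128.25 → round → 128
= RGB(109, 5, 128)


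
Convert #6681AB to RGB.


66 → 102 (R)
81 → 129 (G)
AB → 171 (B)
= RGB(102, 129, 171)


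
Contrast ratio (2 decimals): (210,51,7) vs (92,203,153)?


Linearize each sRGB channel c=v/255: c/12.92 if c ≤ 0.04045 else ((c+0.055)/1.055)^2.4
L = 0.2126×R_lin + 0.7152×G_lin + 0.0722×B_lin
Color 1 (210,51,7):
  R=210: 210/255≈0.8235 > 0.04045 → ((0.8235+0.055)/1.055)^2.4 ≈ 0.64448
  G=51: 51/255≈0.2000 > 0.04045 → ((0.2000+0.055)/1.055)^2.4 ≈ 0.03310
  B=7: 7/255≈0.0275 ≤ 0.04045 → 0.0275/12.92 ≈ 0.00212
  L1 = 0.2126×0.64448 + 0.7152×0.03310 + 0.0722×0.00212 ≈ 0.16085
Color 2 (92,203,153):
  R=92: 92/255≈0.3608 > 0.04045 → ((0.3608+0.055)/1.055)^2.4 ≈ 0.10702
  G=203: 203/255≈0.7961 > 0.04045 → ((0.7961+0.055)/1.055)^2.4 ≈ 0.59720
  B=153: 153/255≈0.6000 > 0.04045 → ((0.6000+0.055)/1.055)^2.4 ≈ 0.31855
  L2 = 0.2126×0.10702 + 0.7152×0.59720 + 0.0722×0.31855 ≈ 0.47287
Lighter = 0.47287, Darker = 0.16085
Ratio = (L_lighter + 0.05) / (L_darker + 0.05)
Ratio = (0.47287 + 0.05) / (0.16085 + 0.05) = 0.52287 / 0.21085 ≈ 2.4799
Ratio ≈ 2.48:1


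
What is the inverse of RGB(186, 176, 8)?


Invert: (255-R, 255-G, 255-B)
R: 255-186 = 69
G: 255-176 = 79
B: 255-8 = 247
= RGB(69, 79, 247)


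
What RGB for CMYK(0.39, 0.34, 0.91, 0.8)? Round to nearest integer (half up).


R = 255 × (1-C) × (1-K) = 255 × 0.61 × 0.20 = 31.11 → 31
G = 255 × (1-M) × (1-K) = 255 × 0.66 × 0.20 = 33.66 → 34
B = 255 × (1-Y) × (1-K) = 255 × 0.09 × 0.20 = 4.59 → 5
= RGB(31, 34, 5)


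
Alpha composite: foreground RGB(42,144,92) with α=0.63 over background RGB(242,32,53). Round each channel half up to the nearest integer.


C = α×F + (1-α)×B, with 1-α = 0.37
R: 0.63×42 + 0.37×242 = 26.46 + 89.54 = 116.00 → 116
G: 0.63×144 + 0.37×32 = 90.72 + 11.84 = 102.56 → 103
B: 0.63×92 + 0.37×53 = 57.96 + 19.61 = 77.57 → 78
= RGB(116, 103, 78)


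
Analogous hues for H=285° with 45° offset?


Base hue: 285°
Left analog: (285 - 45) mod 360 = 240°
Right analog: (285 + 45) mod 360 = 330°
Analogous hues = 240° and 330°


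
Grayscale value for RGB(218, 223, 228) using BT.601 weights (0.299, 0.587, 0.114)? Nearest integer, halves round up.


Gray = 0.299×R + 0.587×G + 0.114×B
Gray = 0.299×218 + 0.587×223 + 0.114×228
Gray = 65.182 + 130.901 + 25.992
Gray = 222.075 → round half up → 222
Gray = 222


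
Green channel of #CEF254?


Color: #CEF254
R = CE = 206
G = F2 = 242
B = 54 = 84
Green = 242


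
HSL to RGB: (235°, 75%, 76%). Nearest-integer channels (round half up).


H=235°, S=0.75, L=0.76
C = (1-|2L-1|)×S = (1-|0.52|)×0.75 = 0.36
H' = H/60 = 235/60 ≈ 3.9167; X = C×(1-|H' mod 2 - 1|) = 0.03
m = L - C/2 = 0.76 - 0.18 = 0.58
Sector ⌊H'⌋ = 3 → (R',G',B') = (0.0, 0.03, 0.36)
RGB = ((R'+m)×255, (G'+m)×255, (B'+m)×255) = (147.9, 155.55, 239.7)
Round half up → RGB(148, 156, 240)


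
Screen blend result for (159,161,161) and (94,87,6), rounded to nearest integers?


Screen: C = 255 - (255-A)×(255-B)/255, rounded to nearest integer
R: 255 - (255-159)×(255-94)/255 = 255 - 15456/255 ≈ 255 - 60.612 = 194.388 → 194
G: 255 - (255-161)×(255-87)/255 = 255 - 15792/255 ≈ 255 - 61.929 = 193.071 → 193
B: 255 - (255-161)×(255-6)/255 = 255 - 23406/255 ≈ 255 - 91.788 = 163.212 → 163
= RGB(194, 193, 163)


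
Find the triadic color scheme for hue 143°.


Triadic: equally spaced at 120° intervals
H1 = 143°
H2 = (143 + 120) mod 360 = 263°
H3 = (143 + 240) mod 360 = 23°
Triadic = 143°, 263°, 23°


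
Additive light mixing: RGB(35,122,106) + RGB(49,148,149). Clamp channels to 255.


Additive: each channel = min(255, C₁+C₂)
R: 35+49 = 84 → 84
G: 122+148 = 270 → 255
B: 106+149 = 255 → 255
= RGB(84, 255, 255)


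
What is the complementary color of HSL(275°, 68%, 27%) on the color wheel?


Complement = opposite side of color wheel = hue + 180°
H' = (275 + 180) mod 360 = 95°
S and L unchanged.
= HSL(95°, 68%, 27%)


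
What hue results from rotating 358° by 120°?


New hue = (H + rotation) mod 360
New hue = (358 + 120) mod 360
= 478 mod 360
= 118°


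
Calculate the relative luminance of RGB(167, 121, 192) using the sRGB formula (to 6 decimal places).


Linearize each channel (sRGB transfer function): c = v/255; c_lin = c/12.92 if c ≤ 0.04045, else ((c+0.055)/1.055)^2.4
  R: 167/255 ≈ 0.654902 > 0.04045 → ((0.654902+0.055)/1.055)^2.4 ≈ 0.386429
  G: 121/255 ≈ 0.474510 > 0.04045 → ((0.474510+0.055)/1.055)^2.4 ≈ 0.191202
  B: 192/255 ≈ 0.752941 > 0.04045 → ((0.752941+0.055)/1.055)^2.4 ≈ 0.527115
R_lin = 0.386429, G_lin = 0.191202, B_lin = 0.527115
L = 0.2126×R + 0.7152×G + 0.0722×B
L = 0.2126×0.386429 + 0.7152×0.191202 + 0.0722×0.527115
L ≈ 0.256960


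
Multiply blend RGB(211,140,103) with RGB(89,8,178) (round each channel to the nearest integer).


Multiply: C = A×B/255, rounded to nearest integer
R: 211×89/255 = 18779/255 ≈ 73.643 → 74
G: 140×8/255 = 1120/255 ≈ 4.392 → 4
B: 103×178/255 = 18334/255 ≈ 71.898 → 72
= RGB(74, 4, 72)


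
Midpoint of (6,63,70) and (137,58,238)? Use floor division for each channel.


Midpoint: each channel = ⌊(C₁+C₂)/2⌋
R: ⌊(6+137)/2⌋ = 71
G: ⌊(63+58)/2⌋ = 60
B: ⌊(70+238)/2⌋ = 154
= RGB(71, 60, 154)


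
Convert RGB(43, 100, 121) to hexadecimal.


R = 43 → 2B (hex)
G = 100 → 64 (hex)
B = 121 → 79 (hex)
Hex = #2B6479


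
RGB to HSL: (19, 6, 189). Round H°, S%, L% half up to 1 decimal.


Normalize: R'=19/255≈0.0745, G'=6/255≈0.0235, B'=189/255≈0.7412
Max=189/255, Min=6/255, Δ=Max-Min=183/255
L = (Max+Min)/2 = (189+6)/510 = 195/510 = 0.38235… → L = 38.2%
L ≤ 0.5 → S = Δ/(Max+Min) = 183/(189+6) = 183/195 = 0.93846… → S = 93.8%
(the 1/255 factors cancel in S and H, so raw channel differences can be used)
Max is B' → H = 60 × ((R-G)/Δ + 4) = 60 × ((19-6)/183 + 4)
  13/183 + 4 = 0.0710… + 4 = 4.0710…
  H = 60 × 4.0710… = 244.262…° → H = 244.3°
= HSL(244.3°, 93.8%, 38.2%)


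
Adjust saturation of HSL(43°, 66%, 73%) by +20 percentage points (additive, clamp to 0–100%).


Original S = 66%
Adjustment = +20 percentage points
New S = 66 + (20) = 86
Clamp to [0, 100] → 86
= HSL(43°, 86%, 73%)


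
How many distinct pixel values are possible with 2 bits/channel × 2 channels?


Total bits = 2 bits/channel × 2 channels = 4 bits
Distinct pixel values = 2^4
= 16 pixel values


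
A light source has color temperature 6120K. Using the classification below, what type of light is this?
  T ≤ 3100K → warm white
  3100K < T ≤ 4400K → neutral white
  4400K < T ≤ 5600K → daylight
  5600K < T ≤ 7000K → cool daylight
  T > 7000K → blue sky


Temperature: 6120K
5600K < 6120K ≤ 7000K → cool daylight
Classification: cool daylight


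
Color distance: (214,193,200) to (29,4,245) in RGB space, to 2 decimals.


d = √[(R₁-R₂)² + (G₁-G₂)² + (B₁-B₂)²]
d = √[(214-29)² + (193-4)² + (200-245)²]
d = √[34225 + 35721 + 2025]
d = √71971
d ≈ 268.27


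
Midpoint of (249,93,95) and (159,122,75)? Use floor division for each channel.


Midpoint: each channel = ⌊(C₁+C₂)/2⌋
R: ⌊(249+159)/2⌋ = 204
G: ⌊(93+122)/2⌋ = 107
B: ⌊(95+75)/2⌋ = 85
= RGB(204, 107, 85)


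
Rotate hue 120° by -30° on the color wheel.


New hue = (H + rotation) mod 360
New hue = (120 -30) mod 360
= 90 mod 360
= 90°


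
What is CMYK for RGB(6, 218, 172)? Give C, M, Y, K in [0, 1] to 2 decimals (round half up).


R'=6/255≈0.0235, G'=218/255≈0.8549, B'=172/255≈0.6745
K = 1 - max(R',G',B') = 1 - 218/255 = 37/255 = 0.14509… → 0.15
(1-R'-K)/(1-K) simplifies to (max-R)/max with max = 218:
C = (218-6)/218 = 212/218 = 0.97247… → 0.97
M = (218-218)/218 = 0/218 = 0 → 0.00
Y = (218-172)/218 = 46/218 = 0.21100… → 0.21
= CMYK(0.97, 0.00, 0.21, 0.15)


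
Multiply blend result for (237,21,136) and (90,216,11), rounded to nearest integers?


Multiply: C = A×B/255, rounded to nearest integer
R: 237×90/255 = 21330/255 ≈ 83.647 → 84
G: 21×216/255 = 4536/255 ≈ 17.788 → 18
B: 136×11/255 = 1496/255 ≈ 5.867 → 6
= RGB(84, 18, 6)


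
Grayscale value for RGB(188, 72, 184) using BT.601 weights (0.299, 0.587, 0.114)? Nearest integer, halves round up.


Gray = 0.299×R + 0.587×G + 0.114×B
Gray = 0.299×188 + 0.587×72 + 0.114×184
Gray = 56.212 + 42.264 + 20.976
Gray = 119.452 → round half up → 119
Gray = 119


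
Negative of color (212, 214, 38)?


Invert: (255-R, 255-G, 255-B)
R: 255-212 = 43
G: 255-214 = 41
B: 255-38 = 217
= RGB(43, 41, 217)


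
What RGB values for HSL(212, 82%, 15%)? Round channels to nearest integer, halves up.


H=212°, S=0.82, L=0.15
C = (1-|2L-1|)×S = (1-|-0.70|)×0.82 = 0.246
H' = H/60 = 212/60 ≈ 3.5333; X = C×(1-|H' mod 2 - 1|) = 0.1148
m = L - C/2 = 0.15 - 0.123 = 0.027
Sector ⌊H'⌋ = 3 → (R',G',B') = (0.0, 0.1148, 0.246)
RGB = ((R'+m)×255, (G'+m)×255, (B'+m)×255) = (6.885, 36.159, 69.615)
Round half up → RGB(7, 36, 70)


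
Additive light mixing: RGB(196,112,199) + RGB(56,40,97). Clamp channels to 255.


Additive: each channel = min(255, C₁+C₂)
R: 196+56 = 252 → 252
G: 112+40 = 152 → 152
B: 199+97 = 296 → 255
= RGB(252, 152, 255)


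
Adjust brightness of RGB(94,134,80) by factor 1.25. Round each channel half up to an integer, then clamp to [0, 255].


Multiply each channel by 1.25, round half up, clamp to [0, 255]
R: 94×1.25 = 117.5 → round → 118
G: 134×1.25 = 167.5 → round → 168
B: 80×1.25 = 100
= RGB(118, 168, 100)


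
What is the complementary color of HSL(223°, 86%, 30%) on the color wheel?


Complement = opposite side of color wheel = hue + 180°
H' = (223 + 180) mod 360 = 43°
S and L unchanged.
= HSL(43°, 86%, 30%)


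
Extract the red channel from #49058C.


Color: #49058C
R = 49 = 73
G = 05 = 5
B = 8C = 140
Red = 73


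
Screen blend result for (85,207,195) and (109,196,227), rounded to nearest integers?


Screen: C = 255 - (255-A)×(255-B)/255, rounded to nearest integer
R: 255 - (255-85)×(255-109)/255 = 255 - 24820/255 ≈ 255 - 97.333 = 157.667 → 158
G: 255 - (255-207)×(255-196)/255 = 255 - 2832/255 ≈ 255 - 11.106 = 243.894 → 244
B: 255 - (255-195)×(255-227)/255 = 255 - 1680/255 ≈ 255 - 6.588 = 248.412 → 248
= RGB(158, 244, 248)


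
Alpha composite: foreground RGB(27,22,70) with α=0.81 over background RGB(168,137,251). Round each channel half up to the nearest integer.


C = α×F + (1-α)×B, with 1-α = 0.19
R: 0.81×27 + 0.19×168 = 21.87 + 31.92 = 53.79 → 54
G: 0.81×22 + 0.19×137 = 17.82 + 26.03 = 43.85 → 44
B: 0.81×70 + 0.19×251 = 56.70 + 47.69 = 104.39 → 104
= RGB(54, 44, 104)


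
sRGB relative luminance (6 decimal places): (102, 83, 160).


Linearize each channel (sRGB transfer function): c = v/255; c_lin = c/12.92 if c ≤ 0.04045, else ((c+0.055)/1.055)^2.4
  R: 102/255 ≈ 0.400000 > 0.04045 → ((0.400000+0.055)/1.055)^2.4 ≈ 0.132868
  G: 83/255 ≈ 0.325490 > 0.04045 → ((0.325490+0.055)/1.055)^2.4 ≈ 0.086500
  B: 160/255 ≈ 0.627451 > 0.04045 → ((0.627451+0.055)/1.055)^2.4 ≈ 0.351533
R_lin = 0.132868, G_lin = 0.086500, B_lin = 0.351533
L = 0.2126×R + 0.7152×G + 0.0722×B
L = 0.2126×0.132868 + 0.7152×0.086500 + 0.0722×0.351533
L ≈ 0.115494


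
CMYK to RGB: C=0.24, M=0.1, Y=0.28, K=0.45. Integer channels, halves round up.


R = 255 × (1-C) × (1-K) = 255 × 0.76 × 0.55 = 106.59 → 107
G = 255 × (1-M) × (1-K) = 255 × 0.90 × 0.55 = 126.225 → 126
B = 255 × (1-Y) × (1-K) = 255 × 0.72 × 0.55 = 100.98 → 101
= RGB(107, 126, 101)


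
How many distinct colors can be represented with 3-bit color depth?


Colors = 2^bits = 2^3
= 8 colors


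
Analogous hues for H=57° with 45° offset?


Base hue: 57°
Left analog: (57 - 45) mod 360 = 12°
Right analog: (57 + 45) mod 360 = 102°
Analogous hues = 12° and 102°


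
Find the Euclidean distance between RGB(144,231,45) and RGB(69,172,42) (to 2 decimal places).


d = √[(R₁-R₂)² + (G₁-G₂)² + (B₁-B₂)²]
d = √[(144-69)² + (231-172)² + (45-42)²]
d = √[5625 + 3481 + 9]
d = √9115
d ≈ 95.47


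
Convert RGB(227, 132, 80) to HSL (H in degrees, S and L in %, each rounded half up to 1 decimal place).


Normalize: R'=227/255≈0.8902, G'=132/255≈0.5176, B'=80/255≈0.3137
Max=227/255, Min=80/255, Δ=Max-Min=147/255
L = (Max+Min)/2 = (227+80)/510 = 307/510 = 0.60196… → L = 60.2%
L > 0.5 → S = Δ/(2-Max-Min) = 147/(510-227-80) = 147/203 = 0.72413… → S = 72.4%
(the 1/255 factors cancel in S and H, so raw channel differences can be used)
Max is R' → H = 60 × (((G-B)/Δ) mod 6) = 60 × (((132-80)/147) mod 6)
  52/147 = 0.3537…
  H = 60 × 0.3537… = 21.224…° → H = 21.2°
= HSL(21.2°, 72.4%, 60.2%)


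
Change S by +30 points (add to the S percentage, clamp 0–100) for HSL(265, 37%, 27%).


Original S = 37%
Adjustment = +30 percentage points
New S = 37 + (30) = 67
Clamp to [0, 100] → 67
= HSL(265°, 67%, 27%)


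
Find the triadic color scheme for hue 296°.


Triadic: equally spaced at 120° intervals
H1 = 296°
H2 = (296 + 120) mod 360 = 56°
H3 = (296 + 240) mod 360 = 176°
Triadic = 296°, 56°, 176°


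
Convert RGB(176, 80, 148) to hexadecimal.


R = 176 → B0 (hex)
G = 80 → 50 (hex)
B = 148 → 94 (hex)
Hex = #B05094


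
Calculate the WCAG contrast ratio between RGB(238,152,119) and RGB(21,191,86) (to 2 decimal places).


Linearize each sRGB channel c=v/255: c/12.92 if c ≤ 0.04045 else ((c+0.055)/1.055)^2.4
L = 0.2126×R_lin + 0.7152×G_lin + 0.0722×B_lin
Color 1 (238,152,119):
  R=238: 238/255≈0.9333 > 0.04045 → ((0.9333+0.055)/1.055)^2.4 ≈ 0.85499
  G=152: 152/255≈0.5961 > 0.04045 → ((0.5961+0.055)/1.055)^2.4 ≈ 0.31399
  B=119: 119/255≈0.4667 > 0.04045 → ((0.4667+0.055)/1.055)^2.4 ≈ 0.18447
  L1 = 0.2126×0.85499 + 0.7152×0.31399 + 0.0722×0.18447 ≈ 0.41966
Color 2 (21,191,86):
  R=21: 21/255≈0.0824 > 0.04045 → ((0.0824+0.055)/1.055)^2.4 ≈ 0.00750
  G=191: 191/255≈0.7490 > 0.04045 → ((0.7490+0.055)/1.055)^2.4 ≈ 0.52100
  B=86: 86/255≈0.3373 > 0.04045 → ((0.3373+0.055)/1.055)^2.4 ≈ 0.09306
  L2 = 0.2126×0.00750 + 0.7152×0.52100 + 0.0722×0.09306 ≈ 0.38093
Lighter = 0.41966, Darker = 0.38093
Ratio = (L_lighter + 0.05) / (L_darker + 0.05)
Ratio = (0.41966 + 0.05) / (0.38093 + 0.05) = 0.46966 / 0.43093 ≈ 1.0899
Ratio ≈ 1.09:1


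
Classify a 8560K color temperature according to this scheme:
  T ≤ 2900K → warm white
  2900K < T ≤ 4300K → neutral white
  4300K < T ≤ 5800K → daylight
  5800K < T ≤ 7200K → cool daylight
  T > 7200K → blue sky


Temperature: 8560K
8560K > 7200K → blue sky
Classification: blue sky


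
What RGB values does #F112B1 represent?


F1 → 241 (R)
12 → 18 (G)
B1 → 177 (B)
= RGB(241, 18, 177)


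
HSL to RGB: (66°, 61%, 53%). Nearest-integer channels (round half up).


H=66°, S=0.61, L=0.53
C = (1-|2L-1|)×S = (1-|0.06|)×0.61 = 0.5734
H' = H/60 = 66/60 ≈ 1.1000; X = C×(1-|H' mod 2 - 1|) = 0.51606
m = L - C/2 = 0.53 - 0.2867 = 0.2433
Sector ⌊H'⌋ = 1 → (R',G',B') = (0.51606, 0.5734, 0.0)
RGB = ((R'+m)×255, (G'+m)×255, (B'+m)×255) = (193.6368, 208.2585, 62.0415)
Round half up → RGB(194, 208, 62)


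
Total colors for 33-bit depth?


Colors = 2^bits = 2^33
= 8,589,934,592 colors


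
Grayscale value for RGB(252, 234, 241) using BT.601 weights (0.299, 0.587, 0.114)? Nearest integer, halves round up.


Gray = 0.299×R + 0.587×G + 0.114×B
Gray = 0.299×252 + 0.587×234 + 0.114×241
Gray = 75.348 + 137.358 + 27.474
Gray = 240.180 → round half up → 240
Gray = 240


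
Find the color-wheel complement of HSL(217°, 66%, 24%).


Complement = opposite side of color wheel = hue + 180°
H' = (217 + 180) mod 360 = 37°
S and L unchanged.
= HSL(37°, 66%, 24%)


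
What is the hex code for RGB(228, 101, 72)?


R = 228 → E4 (hex)
G = 101 → 65 (hex)
B = 72 → 48 (hex)
Hex = #E46548


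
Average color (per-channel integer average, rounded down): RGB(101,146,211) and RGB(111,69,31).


Midpoint: each channel = ⌊(C₁+C₂)/2⌋
R: ⌊(101+111)/2⌋ = 106
G: ⌊(146+69)/2⌋ = 107
B: ⌊(211+31)/2⌋ = 121
= RGB(106, 107, 121)


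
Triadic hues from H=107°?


Triadic: equally spaced at 120° intervals
H1 = 107°
H2 = (107 + 120) mod 360 = 227°
H3 = (107 + 240) mod 360 = 347°
Triadic = 107°, 227°, 347°


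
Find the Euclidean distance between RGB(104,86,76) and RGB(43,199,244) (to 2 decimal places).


d = √[(R₁-R₂)² + (G₁-G₂)² + (B₁-B₂)²]
d = √[(104-43)² + (86-199)² + (76-244)²]
d = √[3721 + 12769 + 28224]
d = √44714
d ≈ 211.46


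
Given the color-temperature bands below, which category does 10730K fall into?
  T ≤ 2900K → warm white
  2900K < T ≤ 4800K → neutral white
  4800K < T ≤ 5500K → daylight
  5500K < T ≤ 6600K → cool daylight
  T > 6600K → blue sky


Temperature: 10730K
10730K > 6600K → blue sky
Classification: blue sky


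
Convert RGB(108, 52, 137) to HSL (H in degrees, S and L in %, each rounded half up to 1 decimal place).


Normalize: R'=108/255≈0.4235, G'=52/255≈0.2039, B'=137/255≈0.5373
Max=137/255, Min=52/255, Δ=Max-Min=85/255
L = (Max+Min)/2 = (137+52)/510 = 189/510 = 0.37058… → L = 37.1%
L ≤ 0.5 → S = Δ/(Max+Min) = 85/(137+52) = 85/189 = 0.44973… → S = 45.0%
(the 1/255 factors cancel in S and H, so raw channel differences can be used)
Max is B' → H = 60 × ((R-G)/Δ + 4) = 60 × ((108-52)/85 + 4)
  56/85 + 4 = 0.6588… + 4 = 4.6588…
  H = 60 × 4.6588… = 279.529…° → H = 279.5°
= HSL(279.5°, 45.0%, 37.1%)


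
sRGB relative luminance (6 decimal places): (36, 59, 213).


Linearize each channel (sRGB transfer function): c = v/255; c_lin = c/12.92 if c ≤ 0.04045, else ((c+0.055)/1.055)^2.4
  R: 36/255 ≈ 0.141176 > 0.04045 → ((0.141176+0.055)/1.055)^2.4 ≈ 0.017642
  G: 59/255 ≈ 0.231373 > 0.04045 → ((0.231373+0.055)/1.055)^2.4 ≈ 0.043735
  B: 213/255 ≈ 0.835294 > 0.04045 → ((0.835294+0.055)/1.055)^2.4 ≈ 0.665387
R_lin = 0.017642, G_lin = 0.043735, B_lin = 0.665387
L = 0.2126×R + 0.7152×G + 0.0722×B
L = 0.2126×0.017642 + 0.7152×0.043735 + 0.0722×0.665387
L ≈ 0.083071


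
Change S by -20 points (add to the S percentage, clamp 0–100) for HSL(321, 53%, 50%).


Original S = 53%
Adjustment = -20 percentage points
New S = 53 + (-20) = 33
Clamp to [0, 100] → 33
= HSL(321°, 33%, 50%)


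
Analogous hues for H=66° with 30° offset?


Base hue: 66°
Left analog: (66 - 30) mod 360 = 36°
Right analog: (66 + 30) mod 360 = 96°
Analogous hues = 36° and 96°


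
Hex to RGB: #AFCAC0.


AF → 175 (R)
CA → 202 (G)
C0 → 192 (B)
= RGB(175, 202, 192)


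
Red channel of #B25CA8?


Color: #B25CA8
R = B2 = 178
G = 5C = 92
B = A8 = 168
Red = 178


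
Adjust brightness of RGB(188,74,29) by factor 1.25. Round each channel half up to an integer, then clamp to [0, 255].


Multiply each channel by 1.25, round half up, clamp to [0, 255]
R: 188×1.25 = 235
G: 74×1.25 = 92.5 → round → 93
B: 29×1.25 = 36.25 → round → 36
= RGB(235, 93, 36)


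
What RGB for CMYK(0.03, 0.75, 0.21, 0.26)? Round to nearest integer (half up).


R = 255 × (1-C) × (1-K) = 255 × 0.97 × 0.74 = 183.039 → 183
G = 255 × (1-M) × (1-K) = 255 × 0.25 × 0.74 = 47.175 → 47
B = 255 × (1-Y) × (1-K) = 255 × 0.79 × 0.74 = 149.073 → 149
= RGB(183, 47, 149)


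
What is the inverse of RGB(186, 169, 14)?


Invert: (255-R, 255-G, 255-B)
R: 255-186 = 69
G: 255-169 = 86
B: 255-14 = 241
= RGB(69, 86, 241)


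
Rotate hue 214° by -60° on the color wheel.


New hue = (H + rotation) mod 360
New hue = (214 -60) mod 360
= 154 mod 360
= 154°


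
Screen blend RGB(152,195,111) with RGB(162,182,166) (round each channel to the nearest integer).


Screen: C = 255 - (255-A)×(255-B)/255, rounded to nearest integer
R: 255 - (255-152)×(255-162)/255 = 255 - 9579/255 ≈ 255 - 37.565 = 217.435 → 217
G: 255 - (255-195)×(255-182)/255 = 255 - 4380/255 ≈ 255 - 17.176 = 237.824 → 238
B: 255 - (255-111)×(255-166)/255 = 255 - 12816/255 ≈ 255 - 50.259 = 204.741 → 205
= RGB(217, 238, 205)


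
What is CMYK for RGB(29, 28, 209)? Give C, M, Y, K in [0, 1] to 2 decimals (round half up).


R'=29/255≈0.1137, G'=28/255≈0.1098, B'=209/255≈0.8196
K = 1 - max(R',G',B') = 1 - 209/255 = 46/255 = 0.18039… → 0.18
(1-R'-K)/(1-K) simplifies to (max-R)/max with max = 209:
C = (209-29)/209 = 180/209 = 0.86124… → 0.86
M = (209-28)/209 = 181/209 = 0.86602… → 0.87
Y = (209-209)/209 = 0/209 = 0 → 0.00
= CMYK(0.86, 0.87, 0.00, 0.18)


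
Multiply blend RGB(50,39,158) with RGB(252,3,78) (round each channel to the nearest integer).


Multiply: C = A×B/255, rounded to nearest integer
R: 50×252/255 = 12600/255 ≈ 49.412 → 49
G: 39×3/255 = 117/255 ≈ 0.459 → 0
B: 158×78/255 = 12324/255 ≈ 48.329 → 48
= RGB(49, 0, 48)


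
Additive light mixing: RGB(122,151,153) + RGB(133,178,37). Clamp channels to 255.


Additive: each channel = min(255, C₁+C₂)
R: 122+133 = 255 → 255
G: 151+178 = 329 → 255
B: 153+37 = 190 → 190
= RGB(255, 255, 190)


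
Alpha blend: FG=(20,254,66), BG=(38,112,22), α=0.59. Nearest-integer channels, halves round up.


C = α×F + (1-α)×B, with 1-α = 0.41
R: 0.59×20 + 0.41×38 = 11.80 + 15.58 = 27.38 → 27
G: 0.59×254 + 0.41×112 = 149.86 + 45.92 = 195.78 → 196
B: 0.59×66 + 0.41×22 = 38.94 + 9.02 = 47.96 → 48
= RGB(27, 196, 48)


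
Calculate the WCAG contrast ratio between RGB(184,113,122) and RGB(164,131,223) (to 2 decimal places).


Linearize each sRGB channel c=v/255: c/12.92 if c ≤ 0.04045 else ((c+0.055)/1.055)^2.4
L = 0.2126×R_lin + 0.7152×G_lin + 0.0722×B_lin
Color 1 (184,113,122):
  R=184: 184/255≈0.7216 > 0.04045 → ((0.7216+0.055)/1.055)^2.4 ≈ 0.47932
  G=113: 113/255≈0.4431 > 0.04045 → ((0.4431+0.055)/1.055)^2.4 ≈ 0.16513
  B=122: 122/255≈0.4784 > 0.04045 → ((0.4784+0.055)/1.055)^2.4 ≈ 0.19462
  L1 = 0.2126×0.47932 + 0.7152×0.16513 + 0.0722×0.19462 ≈ 0.23406
Color 2 (164,131,223):
  R=164: 164/255≈0.6431 > 0.04045 → ((0.6431+0.055)/1.055)^2.4 ≈ 0.37124
  G=131: 131/255≈0.5137 > 0.04045 → ((0.5137+0.055)/1.055)^2.4 ≈ 0.22697
  B=223: 223/255≈0.8745 > 0.04045 → ((0.8745+0.055)/1.055)^2.4 ≈ 0.73791
  L2 = 0.2126×0.37124 + 0.7152×0.22697 + 0.0722×0.73791 ≈ 0.29453
Lighter = 0.29453, Darker = 0.23406
Ratio = (L_lighter + 0.05) / (L_darker + 0.05)
Ratio = (0.29453 + 0.05) / (0.23406 + 0.05) = 0.34453 / 0.28406 ≈ 1.2129
Ratio ≈ 1.21:1


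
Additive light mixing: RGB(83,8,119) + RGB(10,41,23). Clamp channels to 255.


Additive: each channel = min(255, C₁+C₂)
R: 83+10 = 93 → 93
G: 8+41 = 49 → 49
B: 119+23 = 142 → 142
= RGB(93, 49, 142)


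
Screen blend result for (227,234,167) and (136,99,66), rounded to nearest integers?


Screen: C = 255 - (255-A)×(255-B)/255, rounded to nearest integer
R: 255 - (255-227)×(255-136)/255 = 255 - 3332/255 ≈ 255 - 13.067 = 241.933 → 242
G: 255 - (255-234)×(255-99)/255 = 255 - 3276/255 ≈ 255 - 12.847 = 242.153 → 242
B: 255 - (255-167)×(255-66)/255 = 255 - 16632/255 ≈ 255 - 65.224 = 189.776 → 190
= RGB(242, 242, 190)


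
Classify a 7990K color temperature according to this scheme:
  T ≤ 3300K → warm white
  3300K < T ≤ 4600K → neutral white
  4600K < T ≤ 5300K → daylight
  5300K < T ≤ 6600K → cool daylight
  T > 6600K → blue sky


Temperature: 7990K
7990K > 6600K → blue sky
Classification: blue sky


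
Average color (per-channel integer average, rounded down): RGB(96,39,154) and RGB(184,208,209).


Midpoint: each channel = ⌊(C₁+C₂)/2⌋
R: ⌊(96+184)/2⌋ = 140
G: ⌊(39+208)/2⌋ = 123
B: ⌊(154+209)/2⌋ = 181
= RGB(140, 123, 181)


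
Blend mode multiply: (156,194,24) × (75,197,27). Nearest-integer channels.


Multiply: C = A×B/255, rounded to nearest integer
R: 156×75/255 = 11700/255 ≈ 45.882 → 46
G: 194×197/255 = 38218/255 ≈ 149.875 → 150
B: 24×27/255 = 648/255 ≈ 2.541 → 3
= RGB(46, 150, 3)


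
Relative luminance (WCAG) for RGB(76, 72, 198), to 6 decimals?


Linearize each channel (sRGB transfer function): c = v/255; c_lin = c/12.92 if c ≤ 0.04045, else ((c+0.055)/1.055)^2.4
  R: 76/255 ≈ 0.298039 > 0.04045 → ((0.298039+0.055)/1.055)^2.4 ≈ 0.072272
  G: 72/255 ≈ 0.282353 > 0.04045 → ((0.282353+0.055)/1.055)^2.4 ≈ 0.064803
  B: 198/255 ≈ 0.776471 > 0.04045 → ((0.776471+0.055)/1.055)^2.4 ≈ 0.564712
R_lin = 0.072272, G_lin = 0.064803, B_lin = 0.564712
L = 0.2126×R + 0.7152×G + 0.0722×B
L = 0.2126×0.072272 + 0.7152×0.064803 + 0.0722×0.564712
L ≈ 0.102484


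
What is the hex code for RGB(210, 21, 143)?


R = 210 → D2 (hex)
G = 21 → 15 (hex)
B = 143 → 8F (hex)
Hex = #D2158F


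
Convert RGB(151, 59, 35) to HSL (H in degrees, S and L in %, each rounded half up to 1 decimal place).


Normalize: R'=151/255≈0.5922, G'=59/255≈0.2314, B'=35/255≈0.1373
Max=151/255, Min=35/255, Δ=Max-Min=116/255
L = (Max+Min)/2 = (151+35)/510 = 186/510 = 0.36470… → L = 36.5%
L ≤ 0.5 → S = Δ/(Max+Min) = 116/(151+35) = 116/186 = 0.62365… → S = 62.4%
(the 1/255 factors cancel in S and H, so raw channel differences can be used)
Max is R' → H = 60 × (((G-B)/Δ) mod 6) = 60 × (((59-35)/116) mod 6)
  24/116 = 0.2068…
  H = 60 × 0.2068… = 12.413…° → H = 12.4°
= HSL(12.4°, 62.4%, 36.5%)


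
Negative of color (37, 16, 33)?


Invert: (255-R, 255-G, 255-B)
R: 255-37 = 218
G: 255-16 = 239
B: 255-33 = 222
= RGB(218, 239, 222)


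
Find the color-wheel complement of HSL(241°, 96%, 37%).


Complement = opposite side of color wheel = hue + 180°
H' = (241 + 180) mod 360 = 61°
S and L unchanged.
= HSL(61°, 96%, 37%)


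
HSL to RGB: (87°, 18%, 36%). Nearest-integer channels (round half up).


H=87°, S=0.18, L=0.36
C = (1-|2L-1|)×S = (1-|-0.28|)×0.18 = 0.1296
H' = H/60 = 87/60 ≈ 1.4500; X = C×(1-|H' mod 2 - 1|) = 0.07128
m = L - C/2 = 0.36 - 0.0648 = 0.2952
Sector ⌊H'⌋ = 1 → (R',G',B') = (0.07128, 0.1296, 0.0)
RGB = ((R'+m)×255, (G'+m)×255, (B'+m)×255) = (93.4524, 108.324, 75.276)
Round half up → RGB(93, 108, 75)


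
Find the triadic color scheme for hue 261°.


Triadic: equally spaced at 120° intervals
H1 = 261°
H2 = (261 + 120) mod 360 = 21°
H3 = (261 + 240) mod 360 = 141°
Triadic = 261°, 21°, 141°


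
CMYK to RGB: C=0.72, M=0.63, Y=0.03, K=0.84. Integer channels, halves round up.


R = 255 × (1-C) × (1-K) = 255 × 0.28 × 0.16 = 11.424 → 11
G = 255 × (1-M) × (1-K) = 255 × 0.37 × 0.16 = 15.096 → 15
B = 255 × (1-Y) × (1-K) = 255 × 0.97 × 0.16 = 39.576 → 40
= RGB(11, 15, 40)


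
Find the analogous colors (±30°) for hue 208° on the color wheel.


Base hue: 208°
Left analog: (208 - 30) mod 360 = 178°
Right analog: (208 + 30) mod 360 = 238°
Analogous hues = 178° and 238°


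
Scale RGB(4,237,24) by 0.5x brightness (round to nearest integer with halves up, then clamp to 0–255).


Multiply each channel by 0.5, round half up, clamp to [0, 255]
R: 4×0.5 = 2
G: 237×0.5 = 118.5 → round → 119
B: 24×0.5 = 12
= RGB(2, 119, 12)


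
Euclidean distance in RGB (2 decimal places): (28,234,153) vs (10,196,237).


d = √[(R₁-R₂)² + (G₁-G₂)² + (B₁-B₂)²]
d = √[(28-10)² + (234-196)² + (153-237)²]
d = √[324 + 1444 + 7056]
d = √8824
d ≈ 93.94


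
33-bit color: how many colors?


Colors = 2^bits = 2^33
= 8,589,934,592 colors


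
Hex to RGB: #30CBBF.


30 → 48 (R)
CB → 203 (G)
BF → 191 (B)
= RGB(48, 203, 191)


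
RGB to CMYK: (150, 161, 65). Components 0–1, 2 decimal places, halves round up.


R'=150/255≈0.5882, G'=161/255≈0.6314, B'=65/255≈0.2549
K = 1 - max(R',G',B') = 1 - 161/255 = 94/255 = 0.36862… → 0.37
(1-R'-K)/(1-K) simplifies to (max-R)/max with max = 161:
C = (161-150)/161 = 11/161 = 0.06832… → 0.07
M = (161-161)/161 = 0/161 = 0 → 0.00
Y = (161-65)/161 = 96/161 = 0.59627… → 0.60
= CMYK(0.07, 0.00, 0.60, 0.37)


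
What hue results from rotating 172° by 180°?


New hue = (H + rotation) mod 360
New hue = (172 + 180) mod 360
= 352 mod 360
= 352°


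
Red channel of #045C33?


Color: #045C33
R = 04 = 4
G = 5C = 92
B = 33 = 51
Red = 4


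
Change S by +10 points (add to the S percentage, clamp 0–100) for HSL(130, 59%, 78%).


Original S = 59%
Adjustment = +10 percentage points
New S = 59 + (10) = 69
Clamp to [0, 100] → 69
= HSL(130°, 69%, 78%)


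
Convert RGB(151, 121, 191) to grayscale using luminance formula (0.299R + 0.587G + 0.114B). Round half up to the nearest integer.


Gray = 0.299×R + 0.587×G + 0.114×B
Gray = 0.299×151 + 0.587×121 + 0.114×191
Gray = 45.149 + 71.027 + 21.774
Gray = 137.950 → round half up → 138
Gray = 138


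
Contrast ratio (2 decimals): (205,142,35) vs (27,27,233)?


Linearize each sRGB channel c=v/255: c/12.92 if c ≤ 0.04045 else ((c+0.055)/1.055)^2.4
L = 0.2126×R_lin + 0.7152×G_lin + 0.0722×B_lin
Color 1 (205,142,35):
  R=205: 205/255≈0.8039 > 0.04045 → ((0.8039+0.055)/1.055)^2.4 ≈ 0.61050
  G=142: 142/255≈0.5569 > 0.04045 → ((0.5569+0.055)/1.055)^2.4 ≈ 0.27050
  B=35: 35/255≈0.1373 > 0.04045 → ((0.1373+0.055)/1.055)^2.4 ≈ 0.01681
  L1 = 0.2126×0.61050 + 0.7152×0.27050 + 0.0722×0.01681 ≈ 0.32446
Color 2 (27,27,233):
  R=27: 27/255≈0.1059 > 0.04045 → ((0.1059+0.055)/1.055)^2.4 ≈ 0.01096
  G=27: 27/255≈0.1059 > 0.04045 → ((0.1059+0.055)/1.055)^2.4 ≈ 0.01096
  B=233: 233/255≈0.9137 > 0.04045 → ((0.9137+0.055)/1.055)^2.4 ≈ 0.81485
  L2 = 0.2126×0.01096 + 0.7152×0.01096 + 0.0722×0.81485 ≈ 0.06900
Lighter = 0.32446, Darker = 0.06900
Ratio = (L_lighter + 0.05) / (L_darker + 0.05)
Ratio = (0.32446 + 0.05) / (0.06900 + 0.05) = 0.37446 / 0.11900 ≈ 3.1467
Ratio ≈ 3.15:1


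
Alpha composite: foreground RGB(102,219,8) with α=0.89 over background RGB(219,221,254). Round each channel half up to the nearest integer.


C = α×F + (1-α)×B, with 1-α = 0.11
R: 0.89×102 + 0.11×219 = 90.78 + 24.09 = 114.87 → 115
G: 0.89×219 + 0.11×221 = 194.91 + 24.31 = 219.22 → 219
B: 0.89×8 + 0.11×254 = 7.12 + 27.94 = 35.06 → 35
= RGB(115, 219, 35)


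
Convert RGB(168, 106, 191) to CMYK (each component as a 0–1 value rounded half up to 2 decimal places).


R'=168/255≈0.6588, G'=106/255≈0.4157, B'=191/255≈0.7490
K = 1 - max(R',G',B') = 1 - 191/255 = 64/255 = 0.25098… → 0.25
(1-R'-K)/(1-K) simplifies to (max-R)/max with max = 191:
C = (191-168)/191 = 23/191 = 0.12041… → 0.12
M = (191-106)/191 = 85/191 = 0.44502… → 0.45
Y = (191-191)/191 = 0/191 = 0 → 0.00
= CMYK(0.12, 0.45, 0.00, 0.25)


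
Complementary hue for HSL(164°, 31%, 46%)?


Complement = opposite side of color wheel = hue + 180°
H' = (164 + 180) mod 360 = 344°
S and L unchanged.
= HSL(344°, 31%, 46%)


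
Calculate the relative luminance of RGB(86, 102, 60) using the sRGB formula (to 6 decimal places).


Linearize each channel (sRGB transfer function): c = v/255; c_lin = c/12.92 if c ≤ 0.04045, else ((c+0.055)/1.055)^2.4
  R: 86/255 ≈ 0.337255 > 0.04045 → ((0.337255+0.055)/1.055)^2.4 ≈ 0.093059
  G: 102/255 ≈ 0.400000 > 0.04045 → ((0.400000+0.055)/1.055)^2.4 ≈ 0.132868
  B: 60/255 ≈ 0.235294 > 0.04045 → ((0.235294+0.055)/1.055)^2.4 ≈ 0.045186
R_lin = 0.093059, G_lin = 0.132868, B_lin = 0.045186
L = 0.2126×R + 0.7152×G + 0.0722×B
L = 0.2126×0.093059 + 0.7152×0.132868 + 0.0722×0.045186
L ≈ 0.118074


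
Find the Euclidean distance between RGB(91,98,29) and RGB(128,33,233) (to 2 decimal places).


d = √[(R₁-R₂)² + (G₁-G₂)² + (B₁-B₂)²]
d = √[(91-128)² + (98-33)² + (29-233)²]
d = √[1369 + 4225 + 41616]
d = √47210
d ≈ 217.28


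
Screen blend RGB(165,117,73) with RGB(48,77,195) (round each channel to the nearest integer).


Screen: C = 255 - (255-A)×(255-B)/255, rounded to nearest integer
R: 255 - (255-165)×(255-48)/255 = 255 - 18630/255 ≈ 255 - 73.059 = 181.941 → 182
G: 255 - (255-117)×(255-77)/255 = 255 - 24564/255 ≈ 255 - 96.329 = 158.671 → 159
B: 255 - (255-73)×(255-195)/255 = 255 - 10920/255 ≈ 255 - 42.824 = 212.176 → 212
= RGB(182, 159, 212)


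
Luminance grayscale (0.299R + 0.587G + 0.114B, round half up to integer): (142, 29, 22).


Gray = 0.299×R + 0.587×G + 0.114×B
Gray = 0.299×142 + 0.587×29 + 0.114×22
Gray = 42.458 + 17.023 + 2.508
Gray = 61.989 → round half up → 62
Gray = 62


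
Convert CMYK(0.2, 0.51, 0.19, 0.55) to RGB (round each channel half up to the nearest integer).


R = 255 × (1-C) × (1-K) = 255 × 0.80 × 0.45 = 91.8 → 92
G = 255 × (1-M) × (1-K) = 255 × 0.49 × 0.45 = 56.2275 → 56
B = 255 × (1-Y) × (1-K) = 255 × 0.81 × 0.45 = 92.9475 → 93
= RGB(92, 56, 93)


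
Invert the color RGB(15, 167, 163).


Invert: (255-R, 255-G, 255-B)
R: 255-15 = 240
G: 255-167 = 88
B: 255-163 = 92
= RGB(240, 88, 92)


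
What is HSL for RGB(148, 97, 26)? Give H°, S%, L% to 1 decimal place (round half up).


Normalize: R'=148/255≈0.5804, G'=97/255≈0.3804, B'=26/255≈0.1020
Max=148/255, Min=26/255, Δ=Max-Min=122/255
L = (Max+Min)/2 = (148+26)/510 = 174/510 = 0.34117… → L = 34.1%
L ≤ 0.5 → S = Δ/(Max+Min) = 122/(148+26) = 122/174 = 0.70114… → S = 70.1%
(the 1/255 factors cancel in S and H, so raw channel differences can be used)
Max is R' → H = 60 × (((G-B)/Δ) mod 6) = 60 × (((97-26)/122) mod 6)
  71/122 = 0.5819…
  H = 60 × 0.5819… = 34.918…° → H = 34.9°
= HSL(34.9°, 70.1%, 34.1%)


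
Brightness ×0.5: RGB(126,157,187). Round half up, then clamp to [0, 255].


Multiply each channel by 0.5, round half up, clamp to [0, 255]
R: 126×0.5 = 63
G: 157×0.5 = 78.5 → round → 79
B: 187×0.5 = 93.5 → round → 94
= RGB(63, 79, 94)


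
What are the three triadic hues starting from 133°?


Triadic: equally spaced at 120° intervals
H1 = 133°
H2 = (133 + 120) mod 360 = 253°
H3 = (133 + 240) mod 360 = 13°
Triadic = 133°, 253°, 13°


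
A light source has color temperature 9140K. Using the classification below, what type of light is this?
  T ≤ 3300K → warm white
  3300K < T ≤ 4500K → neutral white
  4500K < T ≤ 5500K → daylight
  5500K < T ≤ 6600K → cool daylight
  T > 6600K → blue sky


Temperature: 9140K
9140K > 6600K → blue sky
Classification: blue sky


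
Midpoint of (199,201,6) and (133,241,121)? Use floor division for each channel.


Midpoint: each channel = ⌊(C₁+C₂)/2⌋
R: ⌊(199+133)/2⌋ = 166
G: ⌊(201+241)/2⌋ = 221
B: ⌊(6+121)/2⌋ = 63
= RGB(166, 221, 63)


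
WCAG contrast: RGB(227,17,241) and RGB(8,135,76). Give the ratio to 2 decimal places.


Linearize each sRGB channel c=v/255: c/12.92 if c ≤ 0.04045 else ((c+0.055)/1.055)^2.4
L = 0.2126×R_lin + 0.7152×G_lin + 0.0722×B_lin
Color 1 (227,17,241):
  R=227: 227/255≈0.8902 > 0.04045 → ((0.8902+0.055)/1.055)^2.4 ≈ 0.76815
  G=17: 17/255≈0.0667 > 0.04045 → ((0.0667+0.055)/1.055)^2.4 ≈ 0.00561
  B=241: 241/255≈0.9451 > 0.04045 → ((0.9451+0.055)/1.055)^2.4 ≈ 0.87962
  L1 = 0.2126×0.76815 + 0.7152×0.00561 + 0.0722×0.87962 ≈ 0.23083
Color 2 (8,135,76):
  R=8: 8/255≈0.0314 ≤ 0.04045 → 0.0314/12.92 ≈ 0.00243
  G=135: 135/255≈0.5294 > 0.04045 → ((0.5294+0.055)/1.055)^2.4 ≈ 0.24228
  B=76: 76/255≈0.2980 > 0.04045 → ((0.2980+0.055)/1.055)^2.4 ≈ 0.07227
  L2 = 0.2126×0.00243 + 0.7152×0.24228 + 0.0722×0.07227 ≈ 0.17901
Lighter = 0.23083, Darker = 0.17901
Ratio = (L_lighter + 0.05) / (L_darker + 0.05)
Ratio = (0.23083 + 0.05) / (0.17901 + 0.05) = 0.28083 / 0.22901 ≈ 1.2262
Ratio ≈ 1.23:1
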